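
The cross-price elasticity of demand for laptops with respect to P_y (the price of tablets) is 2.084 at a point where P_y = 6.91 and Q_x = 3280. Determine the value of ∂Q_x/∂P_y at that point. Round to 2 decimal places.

ε = (∂Q_x/∂P_y)·(P_y/Q_x) ⇒ ∂Q_x/∂P_y = ε·Q_x/P_y = 2.084 × 3280/6.91 ≈ 989.22.

989.22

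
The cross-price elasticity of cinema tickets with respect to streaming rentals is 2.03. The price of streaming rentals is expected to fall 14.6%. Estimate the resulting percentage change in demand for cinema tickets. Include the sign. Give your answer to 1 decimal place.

%ΔQ ≈ ε × %ΔP of streaming rentals = 2.03 × (-14.6%) = -29.6%.
Demand for cinema tickets falls by about 29.6%.

-29.6%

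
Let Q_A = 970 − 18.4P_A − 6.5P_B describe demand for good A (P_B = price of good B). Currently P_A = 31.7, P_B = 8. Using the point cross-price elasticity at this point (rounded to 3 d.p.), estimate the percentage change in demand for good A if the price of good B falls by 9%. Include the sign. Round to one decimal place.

1.4%

At P_A = 31.7, P_B = 8: Q_A = 334.72.
∂Q_A/∂P_B = -6.5.
ε = (∂Q_A/∂P_B)(P_B/Q_A) = -6.5000 × 8/334.72 ≈ -0.155.
%ΔQ_A ≈ ε × %ΔP_B = -0.155 × (-9%) = 1.4%.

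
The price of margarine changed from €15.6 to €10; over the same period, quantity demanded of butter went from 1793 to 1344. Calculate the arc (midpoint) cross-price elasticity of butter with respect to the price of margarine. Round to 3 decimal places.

ΔQ_A = 1344 − 1793 = -449; ΔP_B = 10 − 15.6 = -5.6.
Midpoints: Q̄_A = 1568.5, P̄_B = 12.80.
ε = (ΔQ_A/Q̄_A)/(ΔP_B/P̄_B) = (-449/1568.5)/(-5.6/12.80) ≈ 0.654.
ε > 0: butter and margarine are substitutes.

0.654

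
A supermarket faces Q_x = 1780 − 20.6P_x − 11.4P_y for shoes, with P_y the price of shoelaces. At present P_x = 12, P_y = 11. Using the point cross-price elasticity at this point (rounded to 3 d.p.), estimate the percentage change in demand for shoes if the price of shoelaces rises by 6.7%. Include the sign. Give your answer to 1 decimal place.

At P_x = 12, P_y = 11: Q_x = 1407.4.
∂Q_x/∂P_y = -11.4.
ε = (∂Q_x/∂P_y)(P_y/Q_x) = -11.4000 × 11/1407.4 ≈ -0.089.
%ΔQ_x ≈ ε × %ΔP_y = -0.089 × (6.7%) = -0.6%.

-0.6%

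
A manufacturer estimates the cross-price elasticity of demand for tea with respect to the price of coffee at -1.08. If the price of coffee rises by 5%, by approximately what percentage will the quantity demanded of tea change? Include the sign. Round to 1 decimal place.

%ΔQ ≈ ε × %ΔP of coffee = -1.08 × (5%) = -5.4%.

-5.4%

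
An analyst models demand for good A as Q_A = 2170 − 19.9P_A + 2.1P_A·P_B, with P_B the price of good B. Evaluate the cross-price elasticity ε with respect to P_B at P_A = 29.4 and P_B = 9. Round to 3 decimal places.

At P_A = 29.4 and P_B = 9: Q_A = 2140.6.
∂Q_A/∂P_B = 2.1P_A = 2.1(29.4) = 61.7400.
ε = (∂Q_A/∂P_B)(P_B/Q_A) = 61.7400 × (9/2140.6) ≈ 0.260.

0.260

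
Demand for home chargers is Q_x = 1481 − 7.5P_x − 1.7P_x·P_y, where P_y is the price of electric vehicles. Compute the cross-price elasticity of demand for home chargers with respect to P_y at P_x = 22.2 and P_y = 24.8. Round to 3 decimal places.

At P_x = 22.2 and P_y = 24.8: Q_x = 378.548.
∂Q_x/∂P_y = -1.7P_x = -1.7(22.2) = -37.7400.
ε = (∂Q_x/∂P_y)(P_y/Q_x) = -37.7400 × (24.8/378.548) ≈ -2.472.
ε < 0: complements.

-2.472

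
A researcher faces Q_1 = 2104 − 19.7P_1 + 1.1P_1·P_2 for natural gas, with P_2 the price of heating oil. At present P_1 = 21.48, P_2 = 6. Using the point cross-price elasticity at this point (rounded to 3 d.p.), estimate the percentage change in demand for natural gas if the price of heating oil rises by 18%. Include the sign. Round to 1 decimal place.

1.4%

At P_1 = 21.48, P_2 = 6: Q_1 = 1822.612.
∂Q_1/∂P_2 = 1.1P_1 = 23.6280.
ε = (∂Q_1/∂P_2)(P_2/Q_1) = 23.6280 × 6/1822.612 ≈ 0.078.
%ΔQ_1 ≈ ε × %ΔP_2 = 0.078 × (18%) = 1.4%.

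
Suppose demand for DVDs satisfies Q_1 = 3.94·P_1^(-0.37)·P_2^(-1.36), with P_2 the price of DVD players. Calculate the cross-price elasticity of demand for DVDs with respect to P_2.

In a log-linear (constant-elasticity) demand function, the coefficient on the exponent of P_2 is the cross-price elasticity.
ε = -1.36. Negative, so DVDs and DVD players are complements.

-1.36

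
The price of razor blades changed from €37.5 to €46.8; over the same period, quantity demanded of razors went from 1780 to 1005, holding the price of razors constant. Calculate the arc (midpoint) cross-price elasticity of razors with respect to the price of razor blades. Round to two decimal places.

-2.52

ΔQ_A = 1005 − 1780 = -775; ΔP_B = 46.8 − 37.5 = 9.3.
Midpoints: Q̄_A = 1392.5, P̄_B = 42.15.
ε = (ΔQ_A/Q̄_A)/(ΔP_B/P̄_B) = (-775/1392.5)/(9.3/42.15) ≈ -2.52.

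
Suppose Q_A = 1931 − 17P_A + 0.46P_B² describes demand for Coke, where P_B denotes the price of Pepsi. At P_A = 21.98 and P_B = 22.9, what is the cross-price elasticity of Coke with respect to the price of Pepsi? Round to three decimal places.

0.268

At P_A = 21.98 and P_B = 22.9: Q_A = 1798.569.
∂Q_A/∂P_B = 0.92P_B = 0.92(22.9) = 21.0680.
ε = (∂Q_A/∂P_B)(P_B/Q_A) = 21.0680 × (22.9/1798.569) ≈ 0.268.
ε > 0: substitutes.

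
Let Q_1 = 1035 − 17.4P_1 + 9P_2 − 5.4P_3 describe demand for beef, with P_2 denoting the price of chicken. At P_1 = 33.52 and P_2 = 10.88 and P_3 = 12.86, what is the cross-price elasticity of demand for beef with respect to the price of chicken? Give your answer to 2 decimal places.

At P_1 = 33.52 and P_2 = 10.88 and P_3 = 12.86: Q_1 = 480.228.
∂Q_1/∂P_2 = 9.
ε = (∂Q_1/∂P_2)(P_2/Q_1) = 9 × (10.88/480.228) ≈ 0.20.
Since ε > 0, beef and chicken are substitutes.

0.20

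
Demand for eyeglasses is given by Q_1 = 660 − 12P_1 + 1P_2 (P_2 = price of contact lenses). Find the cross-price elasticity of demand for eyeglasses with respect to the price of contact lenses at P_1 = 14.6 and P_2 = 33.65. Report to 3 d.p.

0.065

At P_1 = 14.6 and P_2 = 33.65: Q_1 = 518.45.
∂Q_1/∂P_2 = 1.
ε = (∂Q_1/∂P_2)(P_2/Q_1) = 1 × (33.65/518.45) ≈ 0.065.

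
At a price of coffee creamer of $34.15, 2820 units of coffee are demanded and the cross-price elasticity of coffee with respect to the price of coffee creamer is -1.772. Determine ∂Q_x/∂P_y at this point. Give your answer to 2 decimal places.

ε = (∂Q_x/∂P_y)·(P_y/Q_x) ⇒ ∂Q_x/∂P_y = ε·Q_x/P_y = -1.772 × 2820/34.15 ≈ -146.33.

-146.33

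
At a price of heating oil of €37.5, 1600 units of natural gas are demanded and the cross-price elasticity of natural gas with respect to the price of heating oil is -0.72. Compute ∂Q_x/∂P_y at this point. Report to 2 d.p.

ε = (∂Q_x/∂P_y)·(P_y/Q_x) ⇒ ∂Q_x/∂P_y = ε·Q_x/P_y = -0.72 × 1600/37.5 ≈ -30.72.

-30.72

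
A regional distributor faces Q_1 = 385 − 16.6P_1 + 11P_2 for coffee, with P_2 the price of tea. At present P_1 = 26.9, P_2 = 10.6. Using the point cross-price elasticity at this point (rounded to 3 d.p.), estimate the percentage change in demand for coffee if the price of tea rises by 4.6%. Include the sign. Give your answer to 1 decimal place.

9.7%

At P_1 = 26.9, P_2 = 10.6: Q_1 = 55.06.
∂Q_1/∂P_2 = 11.
ε = (∂Q_1/∂P_2)(P_2/Q_1) = 11.0000 × 10.6/55.06 ≈ 2.118.
%ΔQ_1 ≈ ε × %ΔP_2 = 2.118 × (4.6%) = 9.7%.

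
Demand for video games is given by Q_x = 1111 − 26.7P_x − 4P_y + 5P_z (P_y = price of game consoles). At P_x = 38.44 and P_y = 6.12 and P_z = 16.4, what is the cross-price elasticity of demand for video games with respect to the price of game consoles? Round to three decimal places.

At P_x = 38.44 and P_y = 6.12 and P_z = 16.4: Q_x = 142.172.
∂Q_x/∂P_y = -4.
ε = (∂Q_x/∂P_y)(P_y/Q_x) = -4 × (6.12/142.172) ≈ -0.172.

-0.172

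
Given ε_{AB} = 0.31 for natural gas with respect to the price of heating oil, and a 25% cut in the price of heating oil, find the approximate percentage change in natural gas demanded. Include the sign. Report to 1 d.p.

-7.8%

%ΔQ ≈ ε × %ΔP of heating oil = 0.31 × (-25%) = -7.8%.
Demand for natural gas falls by about 7.8%.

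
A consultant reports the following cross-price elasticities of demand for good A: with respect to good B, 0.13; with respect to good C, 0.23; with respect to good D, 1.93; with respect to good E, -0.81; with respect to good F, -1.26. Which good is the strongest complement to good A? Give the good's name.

Complements have ε < 0. The most negative value is -1.26 (good F).

good F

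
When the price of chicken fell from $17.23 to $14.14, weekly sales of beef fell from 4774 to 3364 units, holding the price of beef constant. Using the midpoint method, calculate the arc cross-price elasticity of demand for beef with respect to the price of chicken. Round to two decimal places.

ΔQ_A = 3364 − 4774 = -1410; ΔP_B = 14.14 − 17.23 = -3.09.
Midpoints: Q̄_A = 4069.0, P̄_B = 15.69.
ε = (ΔQ_A/Q̄_A)/(ΔP_B/P̄_B) = (-1410/4069.0)/(-3.09/15.69) ≈ 1.76.
ε > 0: beef and chicken are substitutes.

1.76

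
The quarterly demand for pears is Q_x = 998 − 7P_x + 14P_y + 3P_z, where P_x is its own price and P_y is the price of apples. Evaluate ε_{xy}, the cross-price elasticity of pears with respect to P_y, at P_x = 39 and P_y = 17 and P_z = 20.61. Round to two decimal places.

0.23

At P_x = 39 and P_y = 17 and P_z = 20.61: Q_x = 1024.83.
∂Q_x/∂P_y = 14.
ε = (∂Q_x/∂P_y)(P_y/Q_x) = 14 × (17/1024.83) ≈ 0.23.
Since ε > 0, pears and apples are substitutes.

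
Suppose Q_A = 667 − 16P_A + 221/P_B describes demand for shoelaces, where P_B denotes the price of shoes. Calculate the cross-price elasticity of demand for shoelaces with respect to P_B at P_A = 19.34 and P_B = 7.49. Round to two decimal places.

At P_A = 19.34 and P_B = 7.49: Q_A = 387.066.
∂Q_A/∂P_B = −221/P_B² = -3.9394.
ε = (∂Q_A/∂P_B)(P_B/Q_A) = -3.9394 × (7.49/387.066) ≈ -0.08.

-0.08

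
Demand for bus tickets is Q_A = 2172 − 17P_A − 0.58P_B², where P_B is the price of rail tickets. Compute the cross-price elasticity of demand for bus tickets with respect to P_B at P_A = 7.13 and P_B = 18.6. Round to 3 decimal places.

At P_A = 7.13 and P_B = 18.6: Q_A = 1850.133.
∂Q_A/∂P_B = -1.16P_B = -1.16(18.6) = -21.5760.
ε = (∂Q_A/∂P_B)(P_B/Q_A) = -21.5760 × (18.6/1850.133) ≈ -0.217.
ε < 0: complements.

-0.217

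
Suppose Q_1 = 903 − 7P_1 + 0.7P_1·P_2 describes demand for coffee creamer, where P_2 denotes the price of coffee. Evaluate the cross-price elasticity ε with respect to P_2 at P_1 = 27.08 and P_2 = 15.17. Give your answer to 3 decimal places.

At P_1 = 27.08 and P_2 = 15.17: Q_1 = 1001.003.
∂Q_1/∂P_2 = 0.7P_1 = 0.7(27.08) = 18.9560.
ε = (∂Q_1/∂P_2)(P_2/Q_1) = 18.9560 × (15.17/1001.003) ≈ 0.287.
ε > 0: substitutes.

0.287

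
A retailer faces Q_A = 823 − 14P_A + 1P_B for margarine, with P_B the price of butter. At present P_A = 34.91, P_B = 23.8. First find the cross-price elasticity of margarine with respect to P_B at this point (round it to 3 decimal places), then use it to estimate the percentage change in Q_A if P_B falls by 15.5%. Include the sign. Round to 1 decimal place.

At P_A = 34.91, P_B = 23.8: Q_A = 358.06.
∂Q_A/∂P_B = 1.
ε = (∂Q_A/∂P_B)(P_B/Q_A) = 1.0000 × 23.8/358.06 ≈ 0.066.
%ΔQ_A ≈ ε × %ΔP_B = 0.066 × (-15.5%) = -1.0%.

-1.0%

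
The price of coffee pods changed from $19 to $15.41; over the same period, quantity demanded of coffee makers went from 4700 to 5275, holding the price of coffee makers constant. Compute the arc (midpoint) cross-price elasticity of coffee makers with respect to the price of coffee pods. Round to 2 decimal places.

-0.55

ΔQ_A = 5275 − 4700 = 575; ΔP_B = 15.41 − 19 = -3.59.
Midpoints: Q̄_A = 4987.5, P̄_B = 17.20.
ε = (ΔQ_A/Q̄_A)/(ΔP_B/P̄_B) = (575/4987.5)/(-3.59/17.20) ≈ -0.55.
ε < 0: coffee makers and coffee pods are complements.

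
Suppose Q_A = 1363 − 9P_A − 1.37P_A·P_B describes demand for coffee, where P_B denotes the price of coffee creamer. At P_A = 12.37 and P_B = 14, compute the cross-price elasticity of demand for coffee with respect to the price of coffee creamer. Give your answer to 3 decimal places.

At P_A = 12.37 and P_B = 14: Q_A = 1014.413.
∂Q_A/∂P_B = -1.37P_A = -1.37(12.37) = -16.9469.
ε = (∂Q_A/∂P_B)(P_B/Q_A) = -16.9469 × (14/1014.413) ≈ -0.234.

-0.234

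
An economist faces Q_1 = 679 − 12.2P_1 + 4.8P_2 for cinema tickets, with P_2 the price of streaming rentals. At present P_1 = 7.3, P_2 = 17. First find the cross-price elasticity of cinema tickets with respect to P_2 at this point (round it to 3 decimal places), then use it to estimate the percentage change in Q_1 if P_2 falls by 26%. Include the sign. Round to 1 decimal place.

At P_1 = 7.3, P_2 = 17: Q_1 = 671.54.
∂Q_1/∂P_2 = 4.8.
ε = (∂Q_1/∂P_2)(P_2/Q_1) = 4.8000 × 17/671.54 ≈ 0.122.
%ΔQ_1 ≈ ε × %ΔP_2 = 0.122 × (-26%) = -3.2%.

-3.2%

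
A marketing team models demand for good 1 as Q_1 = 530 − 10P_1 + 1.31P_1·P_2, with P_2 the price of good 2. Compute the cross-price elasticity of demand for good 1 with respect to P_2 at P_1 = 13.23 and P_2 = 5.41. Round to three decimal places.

0.191

At P_1 = 13.23 and P_2 = 5.41: Q_1 = 491.462.
∂Q_1/∂P_2 = 1.31P_1 = 1.31(13.23) = 17.3313.
ε = (∂Q_1/∂P_2)(P_2/Q_1) = 17.3313 × (5.41/491.462) ≈ 0.191.
ε > 0: substitutes.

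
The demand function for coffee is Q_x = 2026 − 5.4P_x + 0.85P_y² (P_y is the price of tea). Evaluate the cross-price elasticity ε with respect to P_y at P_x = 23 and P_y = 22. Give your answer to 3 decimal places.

At P_x = 23 and P_y = 22: Q_x = 2313.2.
∂Q_x/∂P_y = 1.7P_y = 1.7(22) = 37.4000.
ε = (∂Q_x/∂P_y)(P_y/Q_x) = 37.4000 × (22/2313.2) ≈ 0.356.

0.356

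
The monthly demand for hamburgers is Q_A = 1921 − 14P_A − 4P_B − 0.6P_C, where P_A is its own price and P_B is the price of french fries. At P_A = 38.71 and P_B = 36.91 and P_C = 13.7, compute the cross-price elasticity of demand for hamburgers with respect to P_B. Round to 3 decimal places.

At P_A = 38.71 and P_B = 36.91 and P_C = 13.7: Q_A = 1223.2.
∂Q_A/∂P_B = -4.
ε = (∂Q_A/∂P_B)(P_B/Q_A) = -4 × (36.91/1223.2) ≈ -0.121.

-0.121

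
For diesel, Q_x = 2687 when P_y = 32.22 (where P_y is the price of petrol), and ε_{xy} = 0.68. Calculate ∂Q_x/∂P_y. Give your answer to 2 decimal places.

ε = (∂Q_x/∂P_y)·(P_y/Q_x) ⇒ ∂Q_x/∂P_y = ε·Q_x/P_y = 0.68 × 2687/32.22 ≈ 56.71.

56.71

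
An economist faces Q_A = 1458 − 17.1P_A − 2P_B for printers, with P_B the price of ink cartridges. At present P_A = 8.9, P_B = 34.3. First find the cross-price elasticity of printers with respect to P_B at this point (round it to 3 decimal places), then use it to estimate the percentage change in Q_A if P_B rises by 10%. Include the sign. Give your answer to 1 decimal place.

-0.6%

At P_A = 8.9, P_B = 34.3: Q_A = 1237.21.
∂Q_A/∂P_B = -2.
ε = (∂Q_A/∂P_B)(P_B/Q_A) = -2.0000 × 34.3/1237.21 ≈ -0.055.
%ΔQ_A ≈ ε × %ΔP_B = -0.055 × (10%) = -0.6%.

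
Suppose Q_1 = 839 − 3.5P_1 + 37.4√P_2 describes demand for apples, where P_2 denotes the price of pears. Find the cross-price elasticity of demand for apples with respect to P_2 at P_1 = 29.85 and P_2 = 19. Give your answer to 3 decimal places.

At P_1 = 29.85 and P_2 = 19: Q_1 = 897.548.
∂Q_1/∂P_2 = 37.4/(2√P_2) = 37.4/(2√19) = 4.2901.
ε = (∂Q_1/∂P_2)(P_2/Q_1) = 4.2901 × (19/897.548) ≈ 0.091.

0.091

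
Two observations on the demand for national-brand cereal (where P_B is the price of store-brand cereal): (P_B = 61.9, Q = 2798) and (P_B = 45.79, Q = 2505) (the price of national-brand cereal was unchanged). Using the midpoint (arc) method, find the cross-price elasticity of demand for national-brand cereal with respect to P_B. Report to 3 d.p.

ΔQ_A = 2505 − 2798 = -293; ΔP_B = 45.79 − 61.9 = -16.11.
Midpoints: Q̄_A = 2651.5, P̄_B = 53.84.
ε = (ΔQ_A/Q̄_A)/(ΔP_B/P̄_B) = (-293/2651.5)/(-16.11/53.84) ≈ 0.369.
ε > 0: national-brand cereal and store-brand cereal are substitutes.

0.369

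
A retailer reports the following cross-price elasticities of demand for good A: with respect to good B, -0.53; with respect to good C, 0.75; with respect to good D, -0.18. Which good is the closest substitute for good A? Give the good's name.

good C

Substitutes have ε > 0. Among the positive values, 0.75 (good C) is largest.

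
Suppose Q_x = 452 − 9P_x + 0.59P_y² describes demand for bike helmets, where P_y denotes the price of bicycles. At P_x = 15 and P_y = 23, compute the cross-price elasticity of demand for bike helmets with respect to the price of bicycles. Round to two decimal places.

At P_x = 15 and P_y = 23: Q_x = 629.11.
∂Q_x/∂P_y = 1.18P_y = 1.18(23) = 27.1400.
ε = (∂Q_x/∂P_y)(P_y/Q_x) = 27.1400 × (23/629.11) ≈ 0.99.

0.99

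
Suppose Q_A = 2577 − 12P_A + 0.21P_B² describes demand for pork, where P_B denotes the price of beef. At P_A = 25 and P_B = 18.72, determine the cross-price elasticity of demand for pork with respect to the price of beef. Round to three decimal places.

0.063

At P_A = 25 and P_B = 18.72: Q_A = 2350.592.
∂Q_A/∂P_B = 0.42P_B = 0.42(18.72) = 7.8624.
ε = (∂Q_A/∂P_B)(P_B/Q_A) = 7.8624 × (18.72/2350.592) ≈ 0.063.
ε > 0: substitutes.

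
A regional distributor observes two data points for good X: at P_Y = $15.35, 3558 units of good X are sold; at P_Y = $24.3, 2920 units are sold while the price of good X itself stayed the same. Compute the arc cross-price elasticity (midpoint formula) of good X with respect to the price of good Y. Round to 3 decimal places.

-0.436

ΔQ_X = 2920 − 3558 = -638; ΔP_Y = 24.3 − 15.35 = 8.95.
Midpoints: Q̄_X = 3239.0, P̄_Y = 19.82.
ε = (ΔQ_X/Q̄_X)/(ΔP_Y/P̄_Y) = (-638/3239.0)/(8.95/19.82) ≈ -0.436.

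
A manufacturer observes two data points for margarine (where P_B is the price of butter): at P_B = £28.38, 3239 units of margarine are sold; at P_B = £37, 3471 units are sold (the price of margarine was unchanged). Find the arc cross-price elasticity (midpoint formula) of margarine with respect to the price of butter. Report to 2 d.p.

0.26

ΔQ_A = 3471 − 3239 = 232; ΔP_B = 37 − 28.38 = 8.62.
Midpoints: Q̄_A = 3355.0, P̄_B = 32.69.
ε = (ΔQ_A/Q̄_A)/(ΔP_B/P̄_B) = (232/3355.0)/(8.62/32.69) ≈ 0.26.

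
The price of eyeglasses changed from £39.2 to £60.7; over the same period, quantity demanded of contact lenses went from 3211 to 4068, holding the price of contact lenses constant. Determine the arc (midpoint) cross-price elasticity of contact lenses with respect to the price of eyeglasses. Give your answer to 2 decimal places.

ΔQ_A = 4068 − 3211 = 857; ΔP_B = 60.7 − 39.2 = 21.5.
Midpoints: Q̄_A = 3639.5, P̄_B = 49.95.
ε = (ΔQ_A/Q̄_A)/(ΔP_B/P̄_B) = (857/3639.5)/(21.5/49.95) ≈ 0.55.
ε > 0: contact lenses and eyeglasses are substitutes.

0.55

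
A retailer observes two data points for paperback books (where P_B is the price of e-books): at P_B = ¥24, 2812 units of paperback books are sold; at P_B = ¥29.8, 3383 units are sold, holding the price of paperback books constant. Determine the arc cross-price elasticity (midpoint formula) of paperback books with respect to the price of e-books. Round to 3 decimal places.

0.855

ΔQ_A = 3383 − 2812 = 571; ΔP_B = 29.8 − 24 = 5.8.
Midpoints: Q̄_A = 3097.5, P̄_B = 26.90.
ε = (ΔQ_A/Q̄_A)/(ΔP_B/P̄_B) = (571/3097.5)/(5.8/26.90) ≈ 0.855.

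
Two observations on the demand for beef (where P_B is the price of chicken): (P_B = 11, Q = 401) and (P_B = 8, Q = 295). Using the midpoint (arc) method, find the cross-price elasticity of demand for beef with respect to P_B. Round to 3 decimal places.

0.965

ΔQ_A = 295 − 401 = -106; ΔP_B = 8 − 11 = -3.
Midpoints: Q̄_A = 348.0, P̄_B = 9.50.
ε = (ΔQ_A/Q̄_A)/(ΔP_B/P̄_B) = (-106/348.0)/(-3/9.50) ≈ 0.965.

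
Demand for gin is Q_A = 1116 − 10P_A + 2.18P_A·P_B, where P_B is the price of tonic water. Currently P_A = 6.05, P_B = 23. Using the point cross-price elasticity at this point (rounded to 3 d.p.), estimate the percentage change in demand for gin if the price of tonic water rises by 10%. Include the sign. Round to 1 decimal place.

2.2%

At P_A = 6.05, P_B = 23: Q_A = 1358.847.
∂Q_A/∂P_B = 2.18P_A = 13.1890.
ε = (∂Q_A/∂P_B)(P_B/Q_A) = 13.1890 × 23/1358.847 ≈ 0.223.
%ΔQ_A ≈ ε × %ΔP_B = 0.223 × (10%) = 2.2%.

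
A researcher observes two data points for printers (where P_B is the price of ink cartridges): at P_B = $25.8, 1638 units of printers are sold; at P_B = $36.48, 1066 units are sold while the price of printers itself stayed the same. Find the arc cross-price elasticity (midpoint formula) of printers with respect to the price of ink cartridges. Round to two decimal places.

-1.23

ΔQ_A = 1066 − 1638 = -572; ΔP_B = 36.48 − 25.8 = 10.68.
Midpoints: Q̄_A = 1352.0, P̄_B = 31.14.
ε = (ΔQ_A/Q̄_A)/(ΔP_B/P̄_B) = (-572/1352.0)/(10.68/31.14) ≈ -1.23.
ε < 0: printers and ink cartridges are complements.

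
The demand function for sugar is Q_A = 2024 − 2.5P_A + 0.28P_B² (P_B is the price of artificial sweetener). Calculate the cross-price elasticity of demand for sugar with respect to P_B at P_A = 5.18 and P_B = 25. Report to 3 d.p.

At P_A = 5.18 and P_B = 25: Q_A = 2186.05.
∂Q_A/∂P_B = 0.56P_B = 0.56(25) = 14.0000.
ε = (∂Q_A/∂P_B)(P_B/Q_A) = 14.0000 × (25/2186.05) ≈ 0.160.

0.160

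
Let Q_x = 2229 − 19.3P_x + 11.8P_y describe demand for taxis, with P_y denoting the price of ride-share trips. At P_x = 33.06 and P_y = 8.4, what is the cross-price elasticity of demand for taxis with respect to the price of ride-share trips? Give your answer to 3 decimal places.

0.059

At P_x = 33.06 and P_y = 8.4: Q_x = 1690.062.
∂Q_x/∂P_y = 11.8.
ε = (∂Q_x/∂P_y)(P_y/Q_x) = 11.8 × (8.4/1690.062) ≈ 0.059.
Since ε > 0, taxis and ride-share trips are substitutes.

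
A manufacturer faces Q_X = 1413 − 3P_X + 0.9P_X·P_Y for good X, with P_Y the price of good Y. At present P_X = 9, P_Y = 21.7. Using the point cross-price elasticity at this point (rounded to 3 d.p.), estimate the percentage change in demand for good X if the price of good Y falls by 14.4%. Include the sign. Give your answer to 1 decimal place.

At P_X = 9, P_Y = 21.7: Q_X = 1561.77.
∂Q_X/∂P_Y = 0.9P_X = 8.1000.
ε = (∂Q_X/∂P_Y)(P_Y/Q_X) = 8.1000 × 21.7/1561.77 ≈ 0.113.
%ΔQ_X ≈ ε × %ΔP_Y = 0.113 × (-14.4%) = -1.6%.

-1.6%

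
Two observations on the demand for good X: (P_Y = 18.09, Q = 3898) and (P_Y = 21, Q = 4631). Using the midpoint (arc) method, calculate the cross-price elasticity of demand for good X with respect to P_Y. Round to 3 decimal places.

ΔQ_X = 4631 − 3898 = 733; ΔP_Y = 21 − 18.09 = 2.91.
Midpoints: Q̄_X = 4264.5, P̄_Y = 19.55.
ε = (ΔQ_X/Q̄_X)/(ΔP_Y/P̄_Y) = (733/4264.5)/(2.91/19.55) ≈ 1.154.

1.154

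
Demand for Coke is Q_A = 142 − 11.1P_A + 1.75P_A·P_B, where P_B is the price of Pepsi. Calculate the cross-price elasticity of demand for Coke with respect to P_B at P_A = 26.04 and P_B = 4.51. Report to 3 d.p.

At P_A = 26.04 and P_B = 4.51: Q_A = 58.477.
∂Q_A/∂P_B = 1.75P_A = 1.75(26.04) = 45.5700.
ε = (∂Q_A/∂P_B)(P_B/Q_A) = 45.5700 × (4.51/58.477) ≈ 3.515.

3.515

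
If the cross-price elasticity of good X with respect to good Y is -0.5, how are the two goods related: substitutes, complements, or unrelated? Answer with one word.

complements

ε = -0.5 < 0, so a higher price of good Y lowers demand for good X: complements.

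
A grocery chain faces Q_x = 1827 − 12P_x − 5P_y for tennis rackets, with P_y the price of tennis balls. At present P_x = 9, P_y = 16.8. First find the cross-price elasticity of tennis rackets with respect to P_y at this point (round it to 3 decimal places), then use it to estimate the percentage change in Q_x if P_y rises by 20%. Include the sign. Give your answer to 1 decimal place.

-1.0%

At P_x = 9, P_y = 16.8: Q_x = 1635.
∂Q_x/∂P_y = -5.
ε = (∂Q_x/∂P_y)(P_y/Q_x) = -5.0000 × 16.8/1635 ≈ -0.051.
%ΔQ_x ≈ ε × %ΔP_y = -0.051 × (20%) = -1.0%.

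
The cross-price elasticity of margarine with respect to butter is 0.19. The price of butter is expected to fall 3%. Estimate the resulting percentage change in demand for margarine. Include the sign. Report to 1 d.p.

%ΔQ ≈ ε × %ΔP of butter = 0.19 × (-3%) = -0.6%.
Demand for margarine falls by about 0.6%.

-0.6%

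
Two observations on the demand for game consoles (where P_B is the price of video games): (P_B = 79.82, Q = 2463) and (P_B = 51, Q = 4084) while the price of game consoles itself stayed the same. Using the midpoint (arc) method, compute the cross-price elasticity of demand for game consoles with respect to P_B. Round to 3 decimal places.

-1.124

ΔQ_A = 4084 − 2463 = 1621; ΔP_B = 51 − 79.82 = -28.82.
Midpoints: Q̄_A = 3273.5, P̄_B = 65.41.
ε = (ΔQ_A/Q̄_A)/(ΔP_B/P̄_B) = (1621/3273.5)/(-28.82/65.41) ≈ -1.124.
ε < 0: game consoles and video games are complements.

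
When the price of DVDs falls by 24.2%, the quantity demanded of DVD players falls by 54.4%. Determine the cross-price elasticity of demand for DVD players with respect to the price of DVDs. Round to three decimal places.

ε = (%ΔQ of DVD players) / (%ΔP of DVDs) = (-54.4%) / (-24.2%) ≈ 2.248.

2.248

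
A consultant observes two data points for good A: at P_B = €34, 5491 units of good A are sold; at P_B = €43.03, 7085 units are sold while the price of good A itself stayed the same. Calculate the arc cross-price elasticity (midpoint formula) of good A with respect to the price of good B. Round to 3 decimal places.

1.081

ΔQ_A = 7085 − 5491 = 1594; ΔP_B = 43.03 − 34 = 9.03.
Midpoints: Q̄_A = 6288.0, P̄_B = 38.52.
ε = (ΔQ_A/Q̄_A)/(ΔP_B/P̄_B) = (1594/6288.0)/(9.03/38.52) ≈ 1.081.
ε > 0: good A and good B are substitutes.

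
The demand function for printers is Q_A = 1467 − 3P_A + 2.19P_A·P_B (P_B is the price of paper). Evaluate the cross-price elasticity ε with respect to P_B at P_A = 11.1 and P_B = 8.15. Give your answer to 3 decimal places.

0.121

At P_A = 11.1 and P_B = 8.15: Q_A = 1631.818.
∂Q_A/∂P_B = 2.19P_A = 2.19(11.1) = 24.3090.
ε = (∂Q_A/∂P_B)(P_B/Q_A) = 24.3090 × (8.15/1631.818) ≈ 0.121.
ε > 0: substitutes.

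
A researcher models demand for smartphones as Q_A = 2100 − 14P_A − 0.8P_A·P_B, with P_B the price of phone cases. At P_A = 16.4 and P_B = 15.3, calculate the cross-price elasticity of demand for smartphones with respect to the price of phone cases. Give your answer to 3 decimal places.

-0.120

At P_A = 16.4 and P_B = 15.3: Q_A = 1669.664.
∂Q_A/∂P_B = -0.8P_A = -0.8(16.4) = -13.1200.
ε = (∂Q_A/∂P_B)(P_B/Q_A) = -13.1200 × (15.3/1669.664) ≈ -0.120.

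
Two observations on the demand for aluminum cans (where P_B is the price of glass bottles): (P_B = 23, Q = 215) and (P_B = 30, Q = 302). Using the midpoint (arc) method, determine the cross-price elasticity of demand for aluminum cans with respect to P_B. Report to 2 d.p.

ΔQ_A = 302 − 215 = 87; ΔP_B = 30 − 23 = 7.
Midpoints: Q̄_A = 258.5, P̄_B = 26.50.
ε = (ΔQ_A/Q̄_A)/(ΔP_B/P̄_B) = (87/258.5)/(7/26.50) ≈ 1.27.

1.27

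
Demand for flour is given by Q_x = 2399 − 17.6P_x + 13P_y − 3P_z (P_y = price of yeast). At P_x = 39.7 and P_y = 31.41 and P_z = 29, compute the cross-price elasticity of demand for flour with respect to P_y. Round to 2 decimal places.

At P_x = 39.7 and P_y = 31.41 and P_z = 29: Q_x = 2021.61.
∂Q_x/∂P_y = 13.
ε = (∂Q_x/∂P_y)(P_y/Q_x) = 13 × (31.41/2021.61) ≈ 0.20.

0.20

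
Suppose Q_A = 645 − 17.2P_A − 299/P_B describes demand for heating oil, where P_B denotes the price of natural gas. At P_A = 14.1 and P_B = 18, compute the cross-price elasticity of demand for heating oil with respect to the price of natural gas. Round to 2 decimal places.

At P_A = 14.1 and P_B = 18: Q_A = 385.869.
∂Q_A/∂P_B = 299/P_B² = 0.9228.
ε = (∂Q_A/∂P_B)(P_B/Q_A) = 0.9228 × (18/385.869) ≈ 0.04.
ε > 0: substitutes.

0.04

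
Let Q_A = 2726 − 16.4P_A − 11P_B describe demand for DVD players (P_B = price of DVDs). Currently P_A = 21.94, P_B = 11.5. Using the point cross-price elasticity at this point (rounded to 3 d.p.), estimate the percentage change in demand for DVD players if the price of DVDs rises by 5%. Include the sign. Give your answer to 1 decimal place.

At P_A = 21.94, P_B = 11.5: Q_A = 2239.684.
∂Q_A/∂P_B = -11.
ε = (∂Q_A/∂P_B)(P_B/Q_A) = -11.0000 × 11.5/2239.684 ≈ -0.056.
%ΔQ_A ≈ ε × %ΔP_B = -0.056 × (5%) = -0.3%.

-0.3%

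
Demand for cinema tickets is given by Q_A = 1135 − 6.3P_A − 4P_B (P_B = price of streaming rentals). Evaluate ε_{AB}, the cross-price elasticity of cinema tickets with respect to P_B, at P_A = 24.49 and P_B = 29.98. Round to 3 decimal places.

-0.139

At P_A = 24.49 and P_B = 29.98: Q_A = 860.793.
∂Q_A/∂P_B = -4.
ε = (∂Q_A/∂P_B)(P_B/Q_A) = -4 × (29.98/860.793) ≈ -0.139.
Since ε < 0, cinema tickets and streaming rentals are complements.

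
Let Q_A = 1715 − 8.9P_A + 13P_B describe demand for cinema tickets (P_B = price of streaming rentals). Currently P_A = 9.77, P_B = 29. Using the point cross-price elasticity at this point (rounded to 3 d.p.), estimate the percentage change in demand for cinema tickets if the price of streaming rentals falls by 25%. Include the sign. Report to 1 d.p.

At P_A = 9.77, P_B = 29: Q_A = 2005.047.
∂Q_A/∂P_B = 13.
ε = (∂Q_A/∂P_B)(P_B/Q_A) = 13.0000 × 29/2005.047 ≈ 0.188.
%ΔQ_A ≈ ε × %ΔP_B = 0.188 × (-25%) = -4.7%.

-4.7%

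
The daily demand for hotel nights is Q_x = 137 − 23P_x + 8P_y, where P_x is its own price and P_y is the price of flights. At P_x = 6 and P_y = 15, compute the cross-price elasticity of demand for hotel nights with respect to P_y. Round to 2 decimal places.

1.01

At P_x = 6 and P_y = 15: Q_x = 119.
∂Q_x/∂P_y = 8.
ε = (∂Q_x/∂P_y)(P_y/Q_x) = 8 × (15/119) ≈ 1.01.
Since ε > 0, hotel nights and flights are substitutes.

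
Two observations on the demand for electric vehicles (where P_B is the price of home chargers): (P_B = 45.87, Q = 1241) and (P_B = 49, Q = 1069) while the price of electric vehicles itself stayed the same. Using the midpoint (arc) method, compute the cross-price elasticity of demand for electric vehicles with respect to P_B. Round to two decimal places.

ΔQ_A = 1069 − 1241 = -172; ΔP_B = 49 − 45.87 = 3.13.
Midpoints: Q̄_A = 1155.0, P̄_B = 47.44.
ε = (ΔQ_A/Q̄_A)/(ΔP_B/P̄_B) = (-172/1155.0)/(3.13/47.44) ≈ -2.26.
ε < 0: electric vehicles and home chargers are complements.

-2.26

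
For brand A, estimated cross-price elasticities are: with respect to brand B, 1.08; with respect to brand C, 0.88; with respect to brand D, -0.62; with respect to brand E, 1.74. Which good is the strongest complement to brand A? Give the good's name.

brand D

Complements have ε < 0. The most negative value is -0.62 (brand D).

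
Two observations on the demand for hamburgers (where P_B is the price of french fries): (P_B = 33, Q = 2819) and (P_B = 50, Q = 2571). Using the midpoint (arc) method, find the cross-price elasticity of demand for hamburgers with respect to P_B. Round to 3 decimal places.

ΔQ_A = 2571 − 2819 = -248; ΔP_B = 50 − 33 = 17.
Midpoints: Q̄_A = 2695.0, P̄_B = 41.50.
ε = (ΔQ_A/Q̄_A)/(ΔP_B/P̄_B) = (-248/2695.0)/(17/41.50) ≈ -0.225.

-0.225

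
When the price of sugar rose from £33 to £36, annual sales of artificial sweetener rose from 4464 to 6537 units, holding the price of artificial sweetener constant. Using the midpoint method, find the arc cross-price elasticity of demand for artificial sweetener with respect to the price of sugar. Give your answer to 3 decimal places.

ΔQ_A = 6537 − 4464 = 2073; ΔP_B = 36 − 33 = 3.
Midpoints: Q̄_A = 5500.5, P̄_B = 34.50.
ε = (ΔQ_A/Q̄_A)/(ΔP_B/P̄_B) = (2073/5500.5)/(3/34.50) ≈ 4.334.
ε > 0: artificial sweetener and sugar are substitutes.

4.334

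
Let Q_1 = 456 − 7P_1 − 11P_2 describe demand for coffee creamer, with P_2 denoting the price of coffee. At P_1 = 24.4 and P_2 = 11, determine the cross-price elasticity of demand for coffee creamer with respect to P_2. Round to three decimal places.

At P_1 = 24.4 and P_2 = 11: Q_1 = 164.2.
∂Q_1/∂P_2 = -11.
ε = (∂Q_1/∂P_2)(P_2/Q_1) = -11 × (11/164.2) ≈ -0.737.
Since ε < 0, coffee creamer and coffee are complements.

-0.737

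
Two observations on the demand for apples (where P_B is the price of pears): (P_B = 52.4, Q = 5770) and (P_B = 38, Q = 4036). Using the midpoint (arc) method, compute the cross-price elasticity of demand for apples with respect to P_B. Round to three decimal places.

ΔQ_A = 4036 − 5770 = -1734; ΔP_B = 38 − 52.4 = -14.4.
Midpoints: Q̄_A = 4903.0, P̄_B = 45.20.
ε = (ΔQ_A/Q̄_A)/(ΔP_B/P̄_B) = (-1734/4903.0)/(-14.4/45.20) ≈ 1.110.
ε > 0: apples and pears are substitutes.

1.110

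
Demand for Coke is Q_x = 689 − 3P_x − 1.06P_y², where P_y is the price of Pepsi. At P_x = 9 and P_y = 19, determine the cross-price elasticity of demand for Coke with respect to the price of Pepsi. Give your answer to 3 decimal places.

At P_x = 9 and P_y = 19: Q_x = 279.34.
∂Q_x/∂P_y = -2.12P_y = -2.12(19) = -40.2800.
ε = (∂Q_x/∂P_y)(P_y/Q_x) = -40.2800 × (19/279.34) ≈ -2.740.
ε < 0: complements.

-2.740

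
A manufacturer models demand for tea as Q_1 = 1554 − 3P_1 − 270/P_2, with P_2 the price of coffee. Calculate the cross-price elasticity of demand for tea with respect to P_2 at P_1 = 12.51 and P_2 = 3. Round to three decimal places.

At P_1 = 12.51 and P_2 = 3: Q_1 = 1426.47.
∂Q_1/∂P_2 = 270/P_2² = 30.0000.
ε = (∂Q_1/∂P_2)(P_2/Q_1) = 30.0000 × (3/1426.47) ≈ 0.063.
ε > 0: substitutes.

0.063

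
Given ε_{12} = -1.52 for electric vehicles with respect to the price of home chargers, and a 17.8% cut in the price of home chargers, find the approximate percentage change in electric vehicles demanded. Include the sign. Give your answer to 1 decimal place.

27.1%

%ΔQ ≈ ε × %ΔP of home chargers = -1.52 × (-17.8%) = 27.1%.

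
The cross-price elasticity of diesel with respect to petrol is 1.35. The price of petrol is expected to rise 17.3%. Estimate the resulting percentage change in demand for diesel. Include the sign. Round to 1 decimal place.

23.4%

%ΔQ ≈ ε × %ΔP of petrol = 1.35 × (17.3%) = 23.4%.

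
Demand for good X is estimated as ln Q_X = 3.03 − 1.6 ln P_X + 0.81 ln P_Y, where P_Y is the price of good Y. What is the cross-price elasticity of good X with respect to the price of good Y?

In a log-linear (constant-elasticity) demand function, the coefficient on ln P_Y is the cross-price elasticity.
ε = 0.81. Positive, so good X and good Y are substitutes.

0.81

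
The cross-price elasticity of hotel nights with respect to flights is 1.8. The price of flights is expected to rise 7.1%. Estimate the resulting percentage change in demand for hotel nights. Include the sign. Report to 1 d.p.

%ΔQ ≈ ε × %ΔP of flights = 1.8 × (7.1%) = 12.8%.

12.8%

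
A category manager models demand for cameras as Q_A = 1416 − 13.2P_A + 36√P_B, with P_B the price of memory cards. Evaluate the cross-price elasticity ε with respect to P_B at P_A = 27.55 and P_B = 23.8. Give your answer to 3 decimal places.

At P_A = 27.55 and P_B = 23.8: Q_A = 1227.967.
∂Q_A/∂P_B = 36/(2√P_B) = 36/(2√23.8) = 3.6896.
ε = (∂Q_A/∂P_B)(P_B/Q_A) = 3.6896 × (23.8/1227.967) ≈ 0.072.

0.072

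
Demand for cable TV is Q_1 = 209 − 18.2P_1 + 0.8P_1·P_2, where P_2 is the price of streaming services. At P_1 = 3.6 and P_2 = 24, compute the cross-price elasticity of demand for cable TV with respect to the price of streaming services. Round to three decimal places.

At P_1 = 3.6 and P_2 = 24: Q_1 = 212.6.
∂Q_1/∂P_2 = 0.8P_1 = 0.8(3.6) = 2.8800.
ε = (∂Q_1/∂P_2)(P_2/Q_1) = 2.8800 × (24/212.6) ≈ 0.325.

0.325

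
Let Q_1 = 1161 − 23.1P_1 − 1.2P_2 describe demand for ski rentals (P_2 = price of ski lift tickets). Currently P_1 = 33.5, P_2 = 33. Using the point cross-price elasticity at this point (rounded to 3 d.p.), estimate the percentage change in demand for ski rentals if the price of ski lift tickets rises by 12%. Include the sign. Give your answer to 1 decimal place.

-1.4%

At P_1 = 33.5, P_2 = 33: Q_1 = 347.55.
∂Q_1/∂P_2 = -1.2.
ε = (∂Q_1/∂P_2)(P_2/Q_1) = -1.2000 × 33/347.55 ≈ -0.114.
%ΔQ_1 ≈ ε × %ΔP_2 = -0.114 × (12%) = -1.4%.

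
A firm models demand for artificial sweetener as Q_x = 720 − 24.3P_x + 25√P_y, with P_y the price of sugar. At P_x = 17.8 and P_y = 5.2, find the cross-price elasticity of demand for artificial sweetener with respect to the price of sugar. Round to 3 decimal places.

0.083

At P_x = 17.8 and P_y = 5.2: Q_x = 344.469.
∂Q_x/∂P_y = 25/(2√P_y) = 25/(2√5.2) = 5.4816.
ε = (∂Q_x/∂P_y)(P_y/Q_x) = 5.4816 × (5.2/344.469) ≈ 0.083.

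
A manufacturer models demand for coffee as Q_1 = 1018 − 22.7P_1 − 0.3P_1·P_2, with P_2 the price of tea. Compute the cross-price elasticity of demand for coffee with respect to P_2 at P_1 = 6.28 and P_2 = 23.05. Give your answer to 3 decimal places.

-0.052

At P_1 = 6.28 and P_2 = 23.05: Q_1 = 832.018.
∂Q_1/∂P_2 = -0.3P_1 = -0.3(6.28) = -1.8840.
ε = (∂Q_1/∂P_2)(P_2/Q_1) = -1.8840 × (23.05/832.018) ≈ -0.052.
ε < 0: complements.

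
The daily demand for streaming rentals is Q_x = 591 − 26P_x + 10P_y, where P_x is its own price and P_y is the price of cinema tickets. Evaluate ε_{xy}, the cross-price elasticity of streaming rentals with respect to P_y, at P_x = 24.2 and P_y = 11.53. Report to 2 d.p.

At P_x = 24.2 and P_y = 11.53: Q_x = 77.1.
∂Q_x/∂P_y = 10.
ε = (∂Q_x/∂P_y)(P_y/Q_x) = 10 × (11.53/77.1) ≈ 1.50.
Since ε > 0, streaming rentals and cinema tickets are substitutes.

1.50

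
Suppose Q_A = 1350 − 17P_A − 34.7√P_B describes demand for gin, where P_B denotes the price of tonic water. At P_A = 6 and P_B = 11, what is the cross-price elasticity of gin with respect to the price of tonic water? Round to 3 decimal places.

At P_A = 6 and P_B = 11: Q_A = 1132.913.
∂Q_A/∂P_B = -34.7/(2√P_B) = -34.7/(2√11) = -5.2312.
ε = (∂Q_A/∂P_B)(P_B/Q_A) = -5.2312 × (11/1132.913) ≈ -0.051.

-0.051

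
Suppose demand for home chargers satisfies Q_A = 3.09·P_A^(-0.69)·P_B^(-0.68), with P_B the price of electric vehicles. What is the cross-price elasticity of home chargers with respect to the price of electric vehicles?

-0.68

In a log-linear (constant-elasticity) demand function, the coefficient on the exponent of P_B is the cross-price elasticity.
ε = -0.68. Negative, so home chargers and electric vehicles are complements.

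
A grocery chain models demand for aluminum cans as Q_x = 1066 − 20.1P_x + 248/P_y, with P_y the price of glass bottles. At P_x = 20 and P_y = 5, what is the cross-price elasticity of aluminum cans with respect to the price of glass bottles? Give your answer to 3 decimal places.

At P_x = 20 and P_y = 5: Q_x = 713.6.
∂Q_x/∂P_y = −248/P_y² = -9.9200.
ε = (∂Q_x/∂P_y)(P_y/Q_x) = -9.9200 × (5/713.6) ≈ -0.070.

-0.070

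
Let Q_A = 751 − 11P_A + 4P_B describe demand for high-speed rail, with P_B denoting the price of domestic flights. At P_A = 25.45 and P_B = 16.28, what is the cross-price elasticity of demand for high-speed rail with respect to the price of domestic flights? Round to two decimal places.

At P_A = 25.45 and P_B = 16.28: Q_A = 536.17.
∂Q_A/∂P_B = 4.
ε = (∂Q_A/∂P_B)(P_B/Q_A) = 4 × (16.28/536.17) ≈ 0.12.

0.12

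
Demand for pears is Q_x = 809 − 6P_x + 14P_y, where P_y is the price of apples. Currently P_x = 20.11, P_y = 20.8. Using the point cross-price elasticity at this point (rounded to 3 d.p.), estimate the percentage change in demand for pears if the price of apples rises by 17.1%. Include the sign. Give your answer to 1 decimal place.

5.1%

At P_x = 20.11, P_y = 20.8: Q_x = 979.54.
∂Q_x/∂P_y = 14.
ε = (∂Q_x/∂P_y)(P_y/Q_x) = 14.0000 × 20.8/979.54 ≈ 0.297.
%ΔQ_x ≈ ε × %ΔP_y = 0.297 × (17.1%) = 5.1%.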